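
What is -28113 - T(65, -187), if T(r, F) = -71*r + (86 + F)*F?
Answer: -42385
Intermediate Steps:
T(r, F) = -71*r + F*(86 + F)
-28113 - T(65, -187) = -28113 - ((-187)**2 - 71*65 + 86*(-187)) = -28113 - (34969 - 4615 - 16082) = -28113 - 1*14272 = -28113 - 14272 = -42385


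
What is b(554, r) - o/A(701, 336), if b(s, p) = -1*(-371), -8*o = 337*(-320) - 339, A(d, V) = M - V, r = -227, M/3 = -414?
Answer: 4791683/12624 ≈ 379.57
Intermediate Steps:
M = -1242 (M = 3*(-414) = -1242)
A(d, V) = -1242 - V
o = 108179/8 (o = -(337*(-320) - 339)/8 = -(-107840 - 339)/8 = -1/8*(-108179) = 108179/8 ≈ 13522.)
b(s, p) = 371
b(554, r) - o/A(701, 336) = 371 - 108179/(8*(-1242 - 1*336)) = 371 - 108179/(8*(-1242 - 336)) = 371 - 108179/(8*(-1578)) = 371 - 108179*(-1)/(8*1578) = 371 - 1*(-108179/12624) = 371 + 108179/12624 = 4791683/12624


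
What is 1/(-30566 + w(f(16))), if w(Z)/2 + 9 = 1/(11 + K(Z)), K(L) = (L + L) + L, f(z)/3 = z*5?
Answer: -731/22356902 ≈ -3.2697e-5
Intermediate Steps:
f(z) = 15*z (f(z) = 3*(z*5) = 3*(5*z) = 15*z)
K(L) = 3*L (K(L) = 2*L + L = 3*L)
w(Z) = -18 + 2/(11 + 3*Z)
1/(-30566 + w(f(16))) = 1/(-30566 + 2*(-98 - 405*16)/(11 + 3*(15*16))) = 1/(-30566 + 2*(-98 - 27*240)/(11 + 3*240)) = 1/(-30566 + 2*(-98 - 6480)/(11 + 720)) = 1/(-30566 + 2*(-6578)/731) = 1/(-30566 + 2*(1/731)*(-6578)) = 1/(-30566 - 13156/731) = 1/(-22356902/731) = -731/22356902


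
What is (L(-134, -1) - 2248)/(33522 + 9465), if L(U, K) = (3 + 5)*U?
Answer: -3320/42987 ≈ -0.077233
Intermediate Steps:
L(U, K) = 8*U
(L(-134, -1) - 2248)/(33522 + 9465) = (8*(-134) - 2248)/(33522 + 9465) = (-1072 - 2248)/42987 = -3320*1/42987 = -3320/42987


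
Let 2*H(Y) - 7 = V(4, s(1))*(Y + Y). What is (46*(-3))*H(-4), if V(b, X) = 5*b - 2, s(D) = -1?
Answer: 9453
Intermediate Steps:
V(b, X) = -2 + 5*b
H(Y) = 7/2 + 18*Y (H(Y) = 7/2 + ((-2 + 5*4)*(Y + Y))/2 = 7/2 + ((-2 + 20)*(2*Y))/2 = 7/2 + (18*(2*Y))/2 = 7/2 + (36*Y)/2 = 7/2 + 18*Y)
(46*(-3))*H(-4) = (46*(-3))*(7/2 + 18*(-4)) = -138*(7/2 - 72) = -138*(-137/2) = 9453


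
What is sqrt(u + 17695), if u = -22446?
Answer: I*sqrt(4751) ≈ 68.927*I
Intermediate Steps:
sqrt(u + 17695) = sqrt(-22446 + 17695) = sqrt(-4751) = I*sqrt(4751)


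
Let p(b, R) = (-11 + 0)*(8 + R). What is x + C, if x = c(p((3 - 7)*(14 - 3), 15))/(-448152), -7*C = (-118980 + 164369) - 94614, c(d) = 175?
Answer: 22060280975/3137064 ≈ 7032.1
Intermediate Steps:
p(b, R) = -88 - 11*R (p(b, R) = -11*(8 + R) = -88 - 11*R)
C = 49225/7 (C = -((-118980 + 164369) - 94614)/7 = -(45389 - 94614)/7 = -1/7*(-49225) = 49225/7 ≈ 7032.1)
x = -175/448152 (x = 175/(-448152) = 175*(-1/448152) = -175/448152 ≈ -0.00039049)
x + C = -175/448152 + 49225/7 = 22060280975/3137064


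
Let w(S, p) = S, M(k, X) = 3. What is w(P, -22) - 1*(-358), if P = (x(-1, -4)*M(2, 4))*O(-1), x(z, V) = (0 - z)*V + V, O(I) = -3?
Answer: 430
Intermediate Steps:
x(z, V) = V - V*z (x(z, V) = (-z)*V + V = -V*z + V = V - V*z)
P = 72 (P = (-4*(1 - 1*(-1))*3)*(-3) = (-4*(1 + 1)*3)*(-3) = (-4*2*3)*(-3) = -8*3*(-3) = -24*(-3) = 72)
w(P, -22) - 1*(-358) = 72 - 1*(-358) = 72 + 358 = 430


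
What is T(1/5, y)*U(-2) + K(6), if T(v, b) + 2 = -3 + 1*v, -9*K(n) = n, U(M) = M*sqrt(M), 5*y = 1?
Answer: -2/3 + 48*I*sqrt(2)/5 ≈ -0.66667 + 13.576*I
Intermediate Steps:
y = 1/5 (y = (1/5)*1 = 1/5 ≈ 0.20000)
U(M) = M**(3/2)
K(n) = -n/9
T(v, b) = -5 + v (T(v, b) = -2 + (-3 + 1*v) = -2 + (-3 + v) = -5 + v)
T(1/5, y)*U(-2) + K(6) = (-5 + 1/5)*(-2)**(3/2) - 1/9*6 = (-5 + 1/5)*(-2*I*sqrt(2)) - 2/3 = -(-48)*I*sqrt(2)/5 - 2/3 = 48*I*sqrt(2)/5 - 2/3 = -2/3 + 48*I*sqrt(2)/5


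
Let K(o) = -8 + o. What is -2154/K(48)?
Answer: -1077/20 ≈ -53.850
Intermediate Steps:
-2154/K(48) = -2154/(-8 + 48) = -2154/40 = -2154*1/40 = -1077/20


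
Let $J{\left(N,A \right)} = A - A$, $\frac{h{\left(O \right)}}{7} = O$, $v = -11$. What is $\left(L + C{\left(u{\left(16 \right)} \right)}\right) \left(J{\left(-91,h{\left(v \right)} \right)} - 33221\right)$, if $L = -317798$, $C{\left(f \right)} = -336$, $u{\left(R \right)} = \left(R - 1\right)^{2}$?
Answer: $10568729614$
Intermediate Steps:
$u{\left(R \right)} = \left(-1 + R\right)^{2}$
$h{\left(O \right)} = 7 O$
$J{\left(N,A \right)} = 0$
$\left(L + C{\left(u{\left(16 \right)} \right)}\right) \left(J{\left(-91,h{\left(v \right)} \right)} - 33221\right) = \left(-317798 - 336\right) \left(0 - 33221\right) = \left(-318134\right) \left(-33221\right) = 10568729614$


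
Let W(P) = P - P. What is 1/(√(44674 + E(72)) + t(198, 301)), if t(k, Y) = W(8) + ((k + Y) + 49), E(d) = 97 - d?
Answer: 548/255605 - √44699/255605 ≈ 0.0013168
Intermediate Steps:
W(P) = 0
t(k, Y) = 49 + Y + k (t(k, Y) = 0 + ((k + Y) + 49) = 0 + ((Y + k) + 49) = 0 + (49 + Y + k) = 49 + Y + k)
1/(√(44674 + E(72)) + t(198, 301)) = 1/(√(44674 + (97 - 1*72)) + (49 + 301 + 198)) = 1/(√(44674 + (97 - 72)) + 548) = 1/(√(44674 + 25) + 548) = 1/(√44699 + 548) = 1/(548 + √44699)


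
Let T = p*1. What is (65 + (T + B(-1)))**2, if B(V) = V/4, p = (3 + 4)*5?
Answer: 159201/16 ≈ 9950.1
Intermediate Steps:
p = 35 (p = 7*5 = 35)
B(V) = V/4 (B(V) = V*(1/4) = V/4)
T = 35 (T = 35*1 = 35)
(65 + (T + B(-1)))**2 = (65 + (35 + (1/4)*(-1)))**2 = (65 + (35 - 1/4))**2 = (65 + 139/4)**2 = (399/4)**2 = 159201/16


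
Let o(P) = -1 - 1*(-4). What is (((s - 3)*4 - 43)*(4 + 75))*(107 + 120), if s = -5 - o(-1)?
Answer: -1560171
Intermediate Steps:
o(P) = 3 (o(P) = -1 + 4 = 3)
s = -8 (s = -5 - 1*3 = -5 - 3 = -8)
(((s - 3)*4 - 43)*(4 + 75))*(107 + 120) = (((-8 - 3)*4 - 43)*(4 + 75))*(107 + 120) = ((-11*4 - 43)*79)*227 = ((-44 - 43)*79)*227 = -87*79*227 = -6873*227 = -1560171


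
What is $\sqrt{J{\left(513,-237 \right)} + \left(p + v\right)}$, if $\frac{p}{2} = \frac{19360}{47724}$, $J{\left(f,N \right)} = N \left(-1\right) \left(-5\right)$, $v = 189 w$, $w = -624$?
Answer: $\frac{i \sqrt{16956611267001}}{11931} \approx 345.14 i$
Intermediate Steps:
$v = -117936$ ($v = 189 \left(-624\right) = -117936$)
$J{\left(f,N \right)} = 5 N$ ($J{\left(f,N \right)} = - N \left(-5\right) = 5 N$)
$p = \frac{9680}{11931}$ ($p = 2 \cdot \frac{19360}{47724} = 2 \cdot 19360 \cdot \frac{1}{47724} = 2 \cdot \frac{4840}{11931} = \frac{9680}{11931} \approx 0.81133$)
$\sqrt{J{\left(513,-237 \right)} + \left(p + v\right)} = \sqrt{5 \left(-237\right) + \left(\frac{9680}{11931} - 117936\right)} = \sqrt{-1185 - \frac{1407084736}{11931}} = \sqrt{- \frac{1421222971}{11931}} = \frac{i \sqrt{16956611267001}}{11931}$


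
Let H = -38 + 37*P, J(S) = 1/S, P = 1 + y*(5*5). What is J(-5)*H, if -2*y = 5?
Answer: 4627/10 ≈ 462.70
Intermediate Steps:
y = -5/2 (y = -½*5 = -5/2 ≈ -2.5000)
P = -123/2 (P = 1 - 25*5/2 = 1 - 5/2*25 = 1 - 125/2 = -123/2 ≈ -61.500)
H = -4627/2 (H = -38 + 37*(-123/2) = -38 - 4551/2 = -4627/2 ≈ -2313.5)
J(-5)*H = -4627/2/(-5) = -⅕*(-4627/2) = 4627/10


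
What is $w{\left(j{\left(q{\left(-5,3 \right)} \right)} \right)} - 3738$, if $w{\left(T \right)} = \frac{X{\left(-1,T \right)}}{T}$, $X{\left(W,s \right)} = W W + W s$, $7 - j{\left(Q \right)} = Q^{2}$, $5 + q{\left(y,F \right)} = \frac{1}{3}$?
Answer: $- \frac{497296}{133} \approx -3739.1$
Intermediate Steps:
$q{\left(y,F \right)} = - \frac{14}{3}$ ($q{\left(y,F \right)} = -5 + \frac{1}{3} = - \frac{14}{3}$)
$j{\left(Q \right)} = 7 - Q^{2}$
$X{\left(W,s \right)} = W^{2} + W s$
$w{\left(T \right)} = \frac{1 - T}{T}$ ($w{\left(T \right)} = \frac{\left(-1\right) \left(-1 + T\right)}{T} = \frac{1 - T}{T}$)
$w{\left(j{\left(q{\left(-5,3 \right)} \right)} \right)} - 3738 = \frac{1 - \left(7 - \left(- \frac{14}{3}\right)^{2}\right)}{7 - \left(- \frac{14}{3}\right)^{2}} - 3738 = \frac{1 - \left(7 - \frac{196}{9}\right)}{7 - \frac{196}{9}} - 3738 = \frac{1 - - \frac{133}{9}}{- \frac{133}{9}} - 3738 = - \frac{9 \left(1 + \frac{133}{9}\right)}{133} - 3738 = \left(- \frac{9}{133}\right) \frac{142}{9} - 3738 = - \frac{142}{133} - 3738 = - \frac{497296}{133}$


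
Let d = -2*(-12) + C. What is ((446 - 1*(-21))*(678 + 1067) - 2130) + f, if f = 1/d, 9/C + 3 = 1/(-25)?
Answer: 1299643291/1599 ≈ 8.1279e+5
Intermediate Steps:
C = -225/76 (C = 9/(-3 + 1/(-25)) = 9/(-3 - 1/25) = 9/(-76/25) = 9*(-25/76) = -225/76 ≈ -2.9605)
d = 1599/76 (d = -2*(-12) - 225/76 = 24 - 225/76 = 1599/76 ≈ 21.039)
f = 76/1599 (f = 1/(1599/76) = 76/1599 ≈ 0.047530)
((446 - 1*(-21))*(678 + 1067) - 2130) + f = ((446 - 1*(-21))*(678 + 1067) - 2130) + 76/1599 = ((446 + 21)*1745 - 2130) + 76/1599 = (467*1745 - 2130) + 76/1599 = (814915 - 2130) + 76/1599 = 812785 + 76/1599 = 1299643291/1599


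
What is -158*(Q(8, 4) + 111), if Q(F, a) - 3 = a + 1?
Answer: -18802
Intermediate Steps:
Q(F, a) = 4 + a (Q(F, a) = 3 + (a + 1) = 3 + (1 + a) = 4 + a)
-158*(Q(8, 4) + 111) = -158*((4 + 4) + 111) = -158*(8 + 111) = -158*119 = -18802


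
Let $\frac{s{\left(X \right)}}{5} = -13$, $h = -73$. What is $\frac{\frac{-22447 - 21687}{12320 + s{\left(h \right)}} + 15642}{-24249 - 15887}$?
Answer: $- \frac{23956072}{61483335} \approx -0.38964$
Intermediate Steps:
$s{\left(X \right)} = -65$ ($s{\left(X \right)} = 5 \left(-13\right) = -65$)
$\frac{\frac{-22447 - 21687}{12320 + s{\left(h \right)}} + 15642}{-24249 - 15887} = \frac{\frac{-22447 - 21687}{12320 - 65} + 15642}{-24249 - 15887} = \frac{- \frac{44134}{12255} + 15642}{-40136} = \left(\left(-44134\right) \frac{1}{12255} + 15642\right) \left(- \frac{1}{40136}\right) = \left(- \frac{44134}{12255} + 15642\right) \left(- \frac{1}{40136}\right) = \frac{191648576}{12255} \left(- \frac{1}{40136}\right) = - \frac{23956072}{61483335}$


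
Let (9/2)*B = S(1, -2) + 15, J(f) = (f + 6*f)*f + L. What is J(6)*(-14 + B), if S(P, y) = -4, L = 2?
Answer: -26416/9 ≈ -2935.1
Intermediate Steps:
J(f) = 2 + 7*f**2 (J(f) = (f + 6*f)*f + 2 = (7*f)*f + 2 = 7*f**2 + 2 = 2 + 7*f**2)
B = 22/9 (B = 2*(-4 + 15)/9 = (2/9)*11 = 22/9 ≈ 2.4444)
J(6)*(-14 + B) = (2 + 7*6**2)*(-14 + 22/9) = (2 + 7*36)*(-104/9) = (2 + 252)*(-104/9) = 254*(-104/9) = -26416/9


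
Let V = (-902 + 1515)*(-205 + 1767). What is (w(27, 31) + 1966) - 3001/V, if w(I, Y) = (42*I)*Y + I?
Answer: 35568472381/957506 ≈ 37147.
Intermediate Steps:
w(I, Y) = I + 42*I*Y (w(I, Y) = 42*I*Y + I = I + 42*I*Y)
V = 957506 (V = 613*1562 = 957506)
(w(27, 31) + 1966) - 3001/V = (27*(1 + 42*31) + 1966) - 3001/957506 = (27*(1 + 1302) + 1966) - 3001/957506 = (27*1303 + 1966) - 1*3001/957506 = (35181 + 1966) - 3001/957506 = 37147 - 3001/957506 = 35568472381/957506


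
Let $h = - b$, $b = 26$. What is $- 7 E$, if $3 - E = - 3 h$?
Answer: $525$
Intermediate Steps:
$h = -26$ ($h = \left(-1\right) 26 = -26$)
$E = -75$ ($E = 3 - \left(-3\right) \left(-26\right) = 3 - 78 = -75$)
$- 7 E = \left(-7\right) \left(-75\right) = 525$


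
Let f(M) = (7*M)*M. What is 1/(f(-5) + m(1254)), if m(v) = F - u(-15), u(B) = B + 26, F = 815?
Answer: 1/979 ≈ 0.0010215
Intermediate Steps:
u(B) = 26 + B
m(v) = 804 (m(v) = 815 - (26 - 15) = 815 - 1*11 = 815 - 11 = 804)
f(M) = 7*M²
1/(f(-5) + m(1254)) = 1/(7*(-5)² + 804) = 1/(7*25 + 804) = 1/(175 + 804) = 1/979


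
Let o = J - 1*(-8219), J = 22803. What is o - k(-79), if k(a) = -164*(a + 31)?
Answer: 23150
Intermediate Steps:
k(a) = -5084 - 164*a (k(a) = -164*(31 + a) = -5084 - 164*a)
o = 31022 (o = 22803 - 1*(-8219) = 22803 + 8219 = 31022)
o - k(-79) = 31022 - (-5084 - 164*(-79)) = 31022 - (-5084 + 12956) = 31022 - 1*7872 = 31022 - 7872 = 23150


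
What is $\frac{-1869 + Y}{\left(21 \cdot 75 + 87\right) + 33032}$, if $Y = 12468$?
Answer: $\frac{10599}{34694} \approx 0.3055$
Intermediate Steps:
$\frac{-1869 + Y}{\left(21 \cdot 75 + 87\right) + 33032} = \frac{-1869 + 12468}{\left(21 \cdot 75 + 87\right) + 33032} = \frac{10599}{\left(1575 + 87\right) + 33032} = \frac{10599}{1662 + 33032} = \frac{10599}{34694}$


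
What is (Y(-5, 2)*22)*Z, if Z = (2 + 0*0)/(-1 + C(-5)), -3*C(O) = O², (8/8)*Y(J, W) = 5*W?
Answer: -330/7 ≈ -47.143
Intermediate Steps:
Y(J, W) = 5*W
C(O) = -O²/3
Z = -3/14 (Z = (2 + 0*0)/(-1 - ⅓*(-5)²) = (2 + 0)/(-1 - ⅓*25) = 2/(-1 - 25/3) = 2/(-28/3) = 2*(-3/28) = -3/14 ≈ -0.21429)
(Y(-5, 2)*22)*Z = ((5*2)*22)*(-3/14) = (10*22)*(-3/14) = 220*(-3/14) = -330/7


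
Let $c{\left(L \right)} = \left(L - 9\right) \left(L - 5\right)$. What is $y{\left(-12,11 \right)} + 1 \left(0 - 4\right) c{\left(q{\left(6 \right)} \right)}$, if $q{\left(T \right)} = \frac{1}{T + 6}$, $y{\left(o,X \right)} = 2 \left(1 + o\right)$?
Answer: $- \frac{7105}{36} \approx -197.36$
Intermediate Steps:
$y{\left(o,X \right)} = 2 + 2 o$
$q{\left(T \right)} = \frac{1}{6 + T}$
$c{\left(L \right)} = \left(-9 + L\right) \left(-5 + L\right)$
$y{\left(-12,11 \right)} + 1 \left(0 - 4\right) c{\left(q{\left(6 \right)} \right)} = \left(2 + 2 \left(-12\right)\right) + 1 \left(0 - 4\right) \left(45 + \left(\frac{1}{6 + 6}\right)^{2} - \frac{14}{6 + 6}\right) = \left(2 - 24\right) + 1 \left(-4\right) \left(45 + \left(\frac{1}{12}\right)^{2} - \frac{14}{12}\right) = -22 - 4 \left(45 + \left(\frac{1}{12}\right)^{2} - \frac{7}{6}\right) = -22 - 4 \left(45 + \frac{1}{144} - \frac{7}{6}\right) = -22 - \frac{6313}{36} = - \frac{7105}{36}$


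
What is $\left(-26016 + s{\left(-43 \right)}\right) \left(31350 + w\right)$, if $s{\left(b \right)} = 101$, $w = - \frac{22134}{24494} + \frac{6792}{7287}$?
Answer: $- \frac{24168315667121225}{29747963} \approx -8.1244 \cdot 10^{8}$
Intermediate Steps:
$w = \frac{845465}{29747963}$ ($w = \left(-22134\right) \frac{1}{24494} + 6792 \cdot \frac{1}{7287} = - \frac{11067}{12247} + \frac{2264}{2429} = \frac{845465}{29747963} \approx 0.028421$)
$\left(-26016 + s{\left(-43 \right)}\right) \left(31350 + w\right) = \left(-26016 + 101\right) \left(31350 + \frac{845465}{29747963}\right) = \left(-25915\right) \frac{932599485515}{29747963} = - \frac{24168315667121225}{29747963}$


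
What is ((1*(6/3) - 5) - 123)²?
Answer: 15876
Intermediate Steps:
((1*(6/3) - 5) - 123)² = ((1*(6*(⅓)) - 5) - 123)² = ((1*2 - 5) - 123)² = ((2 - 5) - 123)² = (-3 - 123)² = (-126)² = 15876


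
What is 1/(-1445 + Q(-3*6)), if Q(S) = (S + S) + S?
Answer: -1/1499 ≈ -0.00066711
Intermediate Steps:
Q(S) = 3*S (Q(S) = 2*S + S = 3*S)
1/(-1445 + Q(-3*6)) = 1/(-1445 + 3*(-3*6)) = 1/(-1445 + 3*(-18)) = 1/(-1445 - 54) = 1/(-1499) = -1/1499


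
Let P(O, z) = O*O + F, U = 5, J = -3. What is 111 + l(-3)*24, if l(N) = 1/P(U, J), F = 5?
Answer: 559/5 ≈ 111.80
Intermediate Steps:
P(O, z) = 5 + O² (P(O, z) = O*O + 5 = O² + 5 = 5 + O²)
l(N) = 1/30 (l(N) = 1/(5 + 5²) = 1/(5 + 25) = 1/30)
111 + l(-3)*24 = 111 + (1/30)*24 = 111 + ⅘ = 559/5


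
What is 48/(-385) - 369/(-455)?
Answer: 687/1001 ≈ 0.68631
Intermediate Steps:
48/(-385) - 369/(-455) = 48*(-1/385) - 369*(-1/455) = -48/385 + 369/455 = 687/1001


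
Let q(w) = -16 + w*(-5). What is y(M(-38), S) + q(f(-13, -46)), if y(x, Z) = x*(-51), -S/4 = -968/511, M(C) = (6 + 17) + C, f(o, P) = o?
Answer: 814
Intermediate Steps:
M(C) = 23 + C
q(w) = -16 - 5*w
S = 3872/511 (S = -(-3872)/511 = -4*(-968/511) = 3872/511 ≈ 7.5773)
y(x, Z) = -51*x
y(M(-38), S) + q(f(-13, -46)) = -51*(23 - 38) + (-16 - 5*(-13)) = -51*(-15) + (-16 + 65) = 765 + 49 = 814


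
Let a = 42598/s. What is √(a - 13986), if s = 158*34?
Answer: I*√100846130542/2686 ≈ 118.23*I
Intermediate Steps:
s = 5372
a = 21299/2686 (a = 42598/5372 = 42598*(1/5372) = 21299/2686 ≈ 7.9296)
√(a - 13986) = √(21299/2686 - 13986) = √(-37545097/2686) = I*√100846130542/2686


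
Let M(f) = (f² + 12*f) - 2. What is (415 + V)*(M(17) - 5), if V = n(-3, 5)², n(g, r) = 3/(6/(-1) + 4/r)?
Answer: 68225895/338 ≈ 2.0185e+5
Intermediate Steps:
n(g, r) = 3/(-6 + 4/r) (n(g, r) = 3/(6*(-1) + 4/r) = 3/(-6 + 4/r))
M(f) = -2 + f² + 12*f
V = 225/676 (V = (-3*5/(-4 + 6*5))² = (-3*5/(-4 + 30))² = (-3*5/26)² = (-3*5*1/26)² = (-15/26)² = 225/676 ≈ 0.33284)
(415 + V)*(M(17) - 5) = (415 + 225/676)*((-2 + 17² + 12*17) - 5) = 280765*((-2 + 289 + 204) - 5)/676 = 280765*(491 - 5)/676 = (280765/676)*486 = 68225895/338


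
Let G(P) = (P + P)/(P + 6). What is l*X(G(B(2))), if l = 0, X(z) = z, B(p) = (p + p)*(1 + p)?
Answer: 0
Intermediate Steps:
B(p) = 2*p*(1 + p) (B(p) = (2*p)*(1 + p) = 2*p*(1 + p))
G(P) = 2*P/(6 + P) (G(P) = (2*P)/(6 + P) = 2*P/(6 + P))
l*X(G(B(2))) = 0*(2*(2*2*(1 + 2))/(6 + 2*2*(1 + 2))) = 0*(2*(2*2*3)/(6 + 2*2*3)) = 0*(2*12/(6 + 12)) = 0*(2*12/18) = 0*(2*12*(1/18)) = 0*(4/3) = 0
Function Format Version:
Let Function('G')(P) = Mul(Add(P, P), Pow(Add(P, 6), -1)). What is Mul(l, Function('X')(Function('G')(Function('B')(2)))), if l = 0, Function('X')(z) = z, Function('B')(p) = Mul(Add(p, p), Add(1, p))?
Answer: 0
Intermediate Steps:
Function('B')(p) = Mul(2, p, Add(1, p)) (Function('B')(p) = Mul(Mul(2, p), Add(1, p)) = Mul(2, p, Add(1, p)))
Function('G')(P) = Mul(2, P, Pow(Add(6, P), -1)) (Function('G')(P) = Mul(Mul(2, P), Pow(Add(6, P), -1)) = Mul(2, P, Pow(Add(6, P), -1)))
Mul(l, Function('X')(Function('G')(Function('B')(2)))) = Mul(0, Mul(2, Mul(2, 2, Add(1, 2)), Pow(Add(6, Mul(2, 2, Add(1, 2))), -1))) = Mul(0, Mul(2, Mul(2, 2, 3), Pow(Add(6, Mul(2, 2, 3)), -1))) = Mul(0, Mul(2, 12, Pow(Add(6, 12), -1))) = Mul(0, Mul(2, 12, Pow(18, -1))) = Mul(0, Mul(2, 12, Rational(1, 18))) = Mul(0, Rational(4, 3)) = 0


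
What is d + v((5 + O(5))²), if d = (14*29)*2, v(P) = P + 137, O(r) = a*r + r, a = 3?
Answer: 1574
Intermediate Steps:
O(r) = 4*r (O(r) = 3*r + r = 4*r)
v(P) = 137 + P
d = 812 (d = 406*2 = 812)
d + v((5 + O(5))²) = 812 + (137 + (5 + 4*5)²) = 812 + (137 + (5 + 20)²) = 812 + (137 + 25²) = 812 + (137 + 625) = 812 + 762 = 1574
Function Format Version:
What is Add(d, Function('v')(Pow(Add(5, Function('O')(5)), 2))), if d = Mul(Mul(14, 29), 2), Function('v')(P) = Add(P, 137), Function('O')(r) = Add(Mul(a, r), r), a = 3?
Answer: 1574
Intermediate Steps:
Function('O')(r) = Mul(4, r) (Function('O')(r) = Add(Mul(3, r), r) = Mul(4, r))
Function('v')(P) = Add(137, P)
d = 812 (d = Mul(406, 2) = 812)
Add(d, Function('v')(Pow(Add(5, Function('O')(5)), 2))) = Add(812, Add(137, Pow(Add(5, Mul(4, 5)), 2))) = Add(812, Add(137, Pow(Add(5, 20), 2))) = Add(812, Add(137, Pow(25, 2))) = Add(812, Add(137, 625)) = Add(812, 762) = 1574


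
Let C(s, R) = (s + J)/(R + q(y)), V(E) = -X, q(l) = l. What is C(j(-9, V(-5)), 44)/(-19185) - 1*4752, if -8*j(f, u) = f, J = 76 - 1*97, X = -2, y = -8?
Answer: -8752043467/1841760 ≈ -4752.0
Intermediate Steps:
J = -21 (J = 76 - 97 = -21)
V(E) = 2 (V(E) = -1*(-2) = 2)
j(f, u) = -f/8
C(s, R) = (-21 + s)/(-8 + R) (C(s, R) = (s - 21)/(R - 8) = (-21 + s)/(-8 + R))
C(j(-9, V(-5)), 44)/(-19185) - 1*4752 = ((-21 - ⅛*(-9))/(-8 + 44))/(-19185) - 1*4752 = ((-21 + 9/8)/36)*(-1/19185) - 4752 = ((1/36)*(-159/8))*(-1/19185) - 4752 = -53/96*(-1/19185) - 4752 = 53/1841760 - 4752 = -8752043467/1841760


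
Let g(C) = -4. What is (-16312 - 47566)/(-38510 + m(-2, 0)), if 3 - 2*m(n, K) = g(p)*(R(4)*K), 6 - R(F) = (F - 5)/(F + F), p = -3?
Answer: 127756/77017 ≈ 1.6588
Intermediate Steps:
R(F) = 6 - (-5 + F)/(2*F) (R(F) = 6 - (F - 5)/(F + F) = 6 - (-5 + F)/(2*F))
m(n, K) = 3/2 + 49*K/4 (m(n, K) = 3/2 - (-2)*((1/2)*(5 + 11*4)/4)*K = 3/2 - (-2)*((1/2)*(1/4)*(5 + 44))*K = 3/2 - (-2)*((1/2)*(1/4)*49)*K = 3/2 - (-2)*49*K/8 = 3/2 - (-49)*K/4 = 3/2 + 49*K/4)
(-16312 - 47566)/(-38510 + m(-2, 0)) = (-16312 - 47566)/(-38510 + (3/2 + (49/4)*0)) = -63878/(-38510 + (3/2 + 0)) = -63878/(-38510 + 3/2) = -63878/(-77017/2) = -63878*(-2/77017) = 127756/77017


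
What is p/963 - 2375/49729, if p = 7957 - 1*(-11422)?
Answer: 961411166/47889027 ≈ 20.076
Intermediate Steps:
p = 19379 (p = 7957 + 11422 = 19379)
p/963 - 2375/49729 = 19379/963 - 2375/49729 = 961411166/47889027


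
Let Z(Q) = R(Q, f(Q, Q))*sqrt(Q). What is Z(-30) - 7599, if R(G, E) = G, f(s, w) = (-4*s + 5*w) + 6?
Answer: -7599 - 30*I*sqrt(30) ≈ -7599.0 - 164.32*I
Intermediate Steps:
f(s, w) = 6 - 4*s + 5*w
Z(Q) = Q**(3/2) (Z(Q) = Q*sqrt(Q) = Q**(3/2))
Z(-30) - 7599 = (-30)**(3/2) - 7599 = -30*I*sqrt(30) - 7599 = -7599 - 30*I*sqrt(30)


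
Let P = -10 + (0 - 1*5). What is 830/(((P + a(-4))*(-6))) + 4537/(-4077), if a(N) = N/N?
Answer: 500467/57078 ≈ 8.7681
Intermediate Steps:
a(N) = 1
P = -15 (P = -10 + (0 - 5) = -10 - 5 = -15)
830/(((P + a(-4))*(-6))) + 4537/(-4077) = 830/(((-15 + 1)*(-6))) + 4537/(-4077) = 830/((-14*(-6))) + 4537*(-1/4077) = 830/84 - 4537/4077 = 830*(1/84) - 4537/4077 = 415/42 - 4537/4077 = 500467/57078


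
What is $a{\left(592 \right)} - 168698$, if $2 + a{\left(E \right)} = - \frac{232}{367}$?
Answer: $- \frac{61913132}{367} \approx -1.687 \cdot 10^{5}$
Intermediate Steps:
$a{\left(E \right)} = - \frac{966}{367}$ ($a{\left(E \right)} = -2 - \frac{232}{367} = - \frac{966}{367}$)
$a{\left(592 \right)} - 168698 = - \frac{966}{367} - 168698 = - \frac{61913132}{367}$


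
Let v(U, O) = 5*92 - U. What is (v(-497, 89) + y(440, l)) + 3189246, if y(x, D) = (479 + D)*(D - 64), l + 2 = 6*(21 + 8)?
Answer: 3260511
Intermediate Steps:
v(U, O) = 460 - U
l = 172 (l = -2 + 6*(21 + 8) = -2 + 6*29 = -2 + 174 = 172)
y(x, D) = (-64 + D)*(479 + D) (y(x, D) = (479 + D)*(-64 + D) = (-64 + D)*(479 + D))
(v(-497, 89) + y(440, l)) + 3189246 = ((460 - 1*(-497)) + (-30656 + 172**2 + 415*172)) + 3189246 = ((460 + 497) + (-30656 + 29584 + 71380)) + 3189246 = (957 + 70308) + 3189246 = 71265 + 3189246 = 3260511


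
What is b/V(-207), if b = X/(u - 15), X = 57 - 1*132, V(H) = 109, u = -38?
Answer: 75/5777 ≈ 0.012983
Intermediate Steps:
X = -75 (X = 57 - 132 = -75)
b = 75/53 (b = -75/(-38 - 15) = -75/(-53) = -1/53*(-75) = 75/53 ≈ 1.4151)
b/V(-207) = (75/53)/109 = (75/53)*(1/109) = 75/5777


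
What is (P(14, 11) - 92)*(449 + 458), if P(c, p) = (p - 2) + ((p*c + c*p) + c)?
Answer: 216773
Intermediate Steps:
P(c, p) = -2 + c + p + 2*c*p (P(c, p) = (-2 + p) + ((c*p + c*p) + c) = (-2 + p) + (2*c*p + c) = (-2 + p) + (c + 2*c*p) = -2 + c + p + 2*c*p)
(P(14, 11) - 92)*(449 + 458) = ((-2 + 14 + 11 + 2*14*11) - 92)*(449 + 458) = ((-2 + 14 + 11 + 308) - 92)*907 = (331 - 92)*907 = 239*907 = 216773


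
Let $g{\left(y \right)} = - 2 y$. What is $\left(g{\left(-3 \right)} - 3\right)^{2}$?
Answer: $9$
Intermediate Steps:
$\left(g{\left(-3 \right)} - 3\right)^{2} = \left(\left(-2\right) \left(-3\right) - 3\right)^{2} = \left(6 - 3\right)^{2} = 3^{2} = 9$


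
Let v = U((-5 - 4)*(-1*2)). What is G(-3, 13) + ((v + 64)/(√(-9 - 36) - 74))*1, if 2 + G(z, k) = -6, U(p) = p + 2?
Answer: -50384/5521 - 252*I*√5/5521 ≈ -9.1259 - 0.10206*I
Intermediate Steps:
U(p) = 2 + p
G(z, k) = -8 (G(z, k) = -2 - 6 = -8)
v = 20 (v = 2 + (-5 - 4)*(-1*2) = 2 - 9*(-2) = 2 + 18 = 20)
G(-3, 13) + ((v + 64)/(√(-9 - 36) - 74))*1 = -8 + ((20 + 64)/(√(-9 - 36) - 74))*1 = -8 + (84/(√(-45) - 74))*1 = -8 + (84/(3*I*√5 - 74))*1 = -8 + (84/(-74 + 3*I*√5))*1 = -8 + 84/(-74 + 3*I*√5)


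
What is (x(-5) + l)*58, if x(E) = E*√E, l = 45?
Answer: 2610 - 290*I*√5 ≈ 2610.0 - 648.46*I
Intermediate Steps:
x(E) = E^(3/2)
(x(-5) + l)*58 = ((-5)^(3/2) + 45)*58 = (-5*I*√5 + 45)*58 = (45 - 5*I*√5)*58 = 2610 - 290*I*√5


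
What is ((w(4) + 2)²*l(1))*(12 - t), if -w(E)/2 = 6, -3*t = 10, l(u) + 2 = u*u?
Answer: -4600/3 ≈ -1533.3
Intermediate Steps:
l(u) = -2 + u² (l(u) = -2 + u*u = -2 + u²)
t = -10/3 (t = -⅓*10 = -10/3 ≈ -3.3333)
w(E) = -12 (w(E) = -2*6 = -12)
((w(4) + 2)²*l(1))*(12 - t) = ((-12 + 2)²*(-2 + 1²))*(12 - 1*(-10/3)) = ((-10)²*(-2 + 1))*(12 + 10/3) = (100*(-1))*(46/3) = -100*46/3 = -4600/3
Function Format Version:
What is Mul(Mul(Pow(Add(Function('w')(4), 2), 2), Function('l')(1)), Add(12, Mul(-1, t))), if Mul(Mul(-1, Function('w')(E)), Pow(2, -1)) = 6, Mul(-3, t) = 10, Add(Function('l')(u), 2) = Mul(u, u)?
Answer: Rational(-4600, 3) ≈ -1533.3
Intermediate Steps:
Function('l')(u) = Add(-2, Pow(u, 2)) (Function('l')(u) = Add(-2, Mul(u, u)) = Add(-2, Pow(u, 2)))
t = Rational(-10, 3) (t = Mul(Rational(-1, 3), 10) = Rational(-10, 3) ≈ -3.3333)
Function('w')(E) = -12 (Function('w')(E) = Mul(-2, 6) = -12)
Mul(Mul(Pow(Add(Function('w')(4), 2), 2), Function('l')(1)), Add(12, Mul(-1, t))) = Mul(Mul(Pow(Add(-12, 2), 2), Add(-2, Pow(1, 2))), Add(12, Mul(-1, Rational(-10, 3)))) = Mul(Mul(Pow(-10, 2), Add(-2, 1)), Add(12, Rational(10, 3))) = Mul(Mul(100, -1), Rational(46, 3)) = Mul(-100, Rational(46, 3)) = Rational(-4600, 3)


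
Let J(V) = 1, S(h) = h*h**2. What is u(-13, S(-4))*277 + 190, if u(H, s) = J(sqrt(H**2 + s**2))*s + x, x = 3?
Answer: -16707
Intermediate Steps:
S(h) = h**3
u(H, s) = 3 + s (u(H, s) = 1*s + 3 = s + 3 = 3 + s)
u(-13, S(-4))*277 + 190 = (3 + (-4)**3)*277 + 190 = (3 - 64)*277 + 190 = -61*277 + 190 = -16897 + 190 = -16707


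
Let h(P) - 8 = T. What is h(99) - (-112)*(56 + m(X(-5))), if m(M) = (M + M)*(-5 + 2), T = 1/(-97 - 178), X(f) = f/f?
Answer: 1542199/275 ≈ 5608.0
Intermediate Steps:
X(f) = 1
T = -1/275 (T = 1/(-275) = -1/275 ≈ -0.0036364)
h(P) = 2199/275 (h(P) = 8 - 1/275 = 2199/275)
m(M) = -6*M (m(M) = (2*M)*(-3) = -6*M)
h(99) - (-112)*(56 + m(X(-5))) = 2199/275 - (-112)*(56 - 6*1) = 2199/275 - (-112)*(56 - 6) = 2199/275 - (-112)*50 = 2199/275 - 1*(-5600) = 2199/275 + 5600 = 1542199/275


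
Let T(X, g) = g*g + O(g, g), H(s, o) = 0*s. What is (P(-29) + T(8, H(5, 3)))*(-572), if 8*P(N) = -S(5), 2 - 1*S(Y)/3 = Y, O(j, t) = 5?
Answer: -7007/2 ≈ -3503.5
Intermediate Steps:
H(s, o) = 0
S(Y) = 6 - 3*Y
T(X, g) = 5 + g² (T(X, g) = g*g + 5 = g² + 5 = 5 + g²)
P(N) = 9/8 (P(N) = (-(6 - 3*5))/8 = (-(6 - 15))/8 = (-1*(-9))/8 = (⅛)*9 = 9/8)
(P(-29) + T(8, H(5, 3)))*(-572) = (9/8 + (5 + 0²))*(-572) = (9/8 + (5 + 0))*(-572) = (9/8 + 5)*(-572) = (49/8)*(-572) = -7007/2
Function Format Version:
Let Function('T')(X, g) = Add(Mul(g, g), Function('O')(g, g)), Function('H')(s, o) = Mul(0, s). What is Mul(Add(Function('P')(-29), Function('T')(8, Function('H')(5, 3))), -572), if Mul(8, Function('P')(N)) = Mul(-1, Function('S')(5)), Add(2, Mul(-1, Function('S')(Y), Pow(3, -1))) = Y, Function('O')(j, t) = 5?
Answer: Rational(-7007, 2) ≈ -3503.5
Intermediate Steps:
Function('H')(s, o) = 0
Function('S')(Y) = Add(6, Mul(-3, Y))
Function('T')(X, g) = Add(5, Pow(g, 2)) (Function('T')(X, g) = Add(Mul(g, g), 5) = Add(Pow(g, 2), 5) = Add(5, Pow(g, 2)))
Function('P')(N) = Rational(9, 8) (Function('P')(N) = Mul(Rational(1, 8), Mul(-1, Add(6, Mul(-3, 5)))) = Mul(Rational(1, 8), Mul(-1, Add(6, -15))) = Mul(Rational(1, 8), Mul(-1, -9)) = Mul(Rational(1, 8), 9) = Rational(9, 8))
Mul(Add(Function('P')(-29), Function('T')(8, Function('H')(5, 3))), -572) = Mul(Add(Rational(9, 8), Add(5, Pow(0, 2))), -572) = Mul(Add(Rational(9, 8), Add(5, 0)), -572) = Mul(Add(Rational(9, 8), 5), -572) = Mul(Rational(49, 8), -572) = Rational(-7007, 2)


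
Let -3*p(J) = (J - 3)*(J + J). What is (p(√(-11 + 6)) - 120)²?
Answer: 122320/9 - 1400*I*√5/3 ≈ 13591.0 - 1043.5*I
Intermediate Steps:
p(J) = -2*J*(-3 + J)/3 (p(J) = -(J - 3)*(J + J)/3 = -(-3 + J)*2*J/3 = -2*J*(-3 + J)/3)
(p(√(-11 + 6)) - 120)² = (2*√(-11 + 6)*(3 - √(-11 + 6))/3 - 120)² = (2*√(-5)*(3 - √(-5))/3 - 120)² = (2*(I*√5)*(3 - I*√5)/3 - 120)² = (2*I*√5*(3 - I*√5)/3 - 120)² = (-120 + 2*I*√5*(3 - I*√5)/3)²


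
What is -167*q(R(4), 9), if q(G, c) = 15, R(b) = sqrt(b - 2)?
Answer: -2505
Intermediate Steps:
R(b) = sqrt(-2 + b)
-167*q(R(4), 9) = -167*15 = -2505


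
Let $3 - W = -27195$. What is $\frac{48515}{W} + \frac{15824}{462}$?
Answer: $\frac{75465847}{2094246} \approx 36.035$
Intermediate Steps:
$W = 27198$ ($W = 3 - -27195 = 3 + 27195 = 27198$)
$\frac{48515}{W} + \frac{15824}{462} = \frac{48515}{27198} + \frac{15824}{462} = 48515 \cdot \frac{1}{27198} + 15824 \cdot \frac{1}{462} = \frac{48515}{27198} + \frac{7912}{231} = \frac{75465847}{2094246}$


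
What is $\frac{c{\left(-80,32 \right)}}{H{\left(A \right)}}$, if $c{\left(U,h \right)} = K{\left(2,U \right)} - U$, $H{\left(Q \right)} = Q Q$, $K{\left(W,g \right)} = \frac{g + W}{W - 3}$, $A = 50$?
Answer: $\frac{79}{1250} \approx 0.0632$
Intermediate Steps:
$K{\left(W,g \right)} = \frac{W + g}{-3 + W}$
$H{\left(Q \right)} = Q^{2}$
$c{\left(U,h \right)} = -2 - 2 U$ ($c{\left(U,h \right)} = \frac{2 + U}{-3 + 2} - U = \frac{2 + U}{-1} - U = - (2 + U) - U = \left(-2 - U\right) - U = -2 - 2 U$)
$\frac{c{\left(-80,32 \right)}}{H{\left(A \right)}} = \frac{-2 - -160}{50^{2}} = \frac{-2 + 160}{2500} = 158 \cdot \frac{1}{2500} = \frac{79}{1250}$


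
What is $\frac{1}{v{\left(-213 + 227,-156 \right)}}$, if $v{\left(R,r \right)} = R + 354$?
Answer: $\frac{1}{368} \approx 0.0027174$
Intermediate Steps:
$v{\left(R,r \right)} = 354 + R$
$\frac{1}{v{\left(-213 + 227,-156 \right)}} = \frac{1}{354 + \left(-213 + 227\right)} = \frac{1}{354 + 14} = \frac{1}{368}$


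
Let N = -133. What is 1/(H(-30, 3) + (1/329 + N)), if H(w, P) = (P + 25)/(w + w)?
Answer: -4935/658643 ≈ -0.0074927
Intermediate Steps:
H(w, P) = (25 + P)/(2*w) (H(w, P) = (25 + P)/((2*w)) = (25 + P)*(1/(2*w)) = (25 + P)/(2*w))
1/(H(-30, 3) + (1/329 + N)) = 1/((½)*(25 + 3)/(-30) + (1/329 - 133)) = 1/((½)*(-1/30)*28 + (1/329 - 133)) = 1/(-7/15 - 43756/329) = 1/(-658643/4935) = -4935/658643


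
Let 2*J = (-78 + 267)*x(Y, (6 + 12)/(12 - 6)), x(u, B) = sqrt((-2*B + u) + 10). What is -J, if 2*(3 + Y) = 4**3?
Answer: -189*sqrt(33)/2 ≈ -542.86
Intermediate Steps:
Y = 29 (Y = -3 + (1/2)*4**3 = -3 + (1/2)*64 = -3 + 32 = 29)
x(u, B) = sqrt(10 + u - 2*B) (x(u, B) = sqrt((u - 2*B) + 10) = sqrt(10 + u - 2*B))
J = 189*sqrt(33)/2 (J = ((-78 + 267)*sqrt(10 + 29 - 2*(6 + 12)/(12 - 6)))/2 = (189*sqrt(10 + 29 - 36/6))/2 = (189*sqrt(10 + 29 - 2*3))/2 = (189*sqrt(10 + 29 - 6))/2 = (189*sqrt(33))/2 = 189*sqrt(33)/2 ≈ 542.86)
-J = -189*sqrt(33)/2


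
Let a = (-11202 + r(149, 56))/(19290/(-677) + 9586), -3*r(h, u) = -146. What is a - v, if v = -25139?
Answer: 121989479431/4852824 ≈ 25138.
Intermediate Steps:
r(h, u) = 146/3 (r(h, u) = -⅓*(-146) = 146/3)
a = -5663105/4852824 (a = (-11202 + 146/3)/(19290/(-677) + 9586) = -33460/(3*(19290*(-1/677) + 9586)) = -33460/(3*(-19290/677 + 9586)) = -33460/(3*6470432/677) = -33460/3*677/6470432 = -5663105/4852824 ≈ -1.1670)
a - v = -5663105/4852824 - 1*(-25139) = -5663105/4852824 + 25139 = 121989479431/4852824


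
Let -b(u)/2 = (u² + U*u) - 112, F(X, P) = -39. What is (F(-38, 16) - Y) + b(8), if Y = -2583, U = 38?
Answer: 2032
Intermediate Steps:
b(u) = 224 - 76*u - 2*u² (b(u) = -2*((u² + 38*u) - 112) = -2*(-112 + u² + 38*u) = 224 - 76*u - 2*u²)
(F(-38, 16) - Y) + b(8) = (-39 - 1*(-2583)) + (224 - 76*8 - 2*8²) = (-39 + 2583) + (224 - 608 - 2*64) = 2544 + (224 - 608 - 128) = 2544 - 512 = 2032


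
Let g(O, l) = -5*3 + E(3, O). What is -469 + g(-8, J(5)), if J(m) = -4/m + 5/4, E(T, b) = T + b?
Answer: -489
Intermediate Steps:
J(m) = 5/4 - 4/m (J(m) = -4/m + 5*(¼) = -4/m + 5/4 = 5/4 - 4/m)
g(O, l) = -12 + O (g(O, l) = -5*3 + (3 + O) = -15 + (3 + O) = -12 + O)
-469 + g(-8, J(5)) = -469 + (-12 - 8) = -469 - 20 = -489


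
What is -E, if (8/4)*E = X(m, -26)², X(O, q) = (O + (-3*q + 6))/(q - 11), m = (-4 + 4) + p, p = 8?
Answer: -4232/1369 ≈ -3.0913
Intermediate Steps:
m = 8 (m = (-4 + 4) + 8 = 0 + 8 = 8)
X(O, q) = (6 + O - 3*q)/(-11 + q) (X(O, q) = (O + (6 - 3*q))/(-11 + q) = (6 + O - 3*q)/(-11 + q))
E = 4232/1369 (E = ((6 + 8 - 3*(-26))/(-11 - 26))²/2 = ((6 + 8 + 78)/(-37))²/2 = (-1/37*92)²/2 = (-92/37)²/2 = (½)*(8464/1369) = 4232/1369 ≈ 3.0913)
-E = -1*4232/1369 = -4232/1369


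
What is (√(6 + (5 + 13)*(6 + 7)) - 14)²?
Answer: 436 - 112*√15 ≈ 2.2259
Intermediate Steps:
(√(6 + (5 + 13)*(6 + 7)) - 14)² = (√(6 + 18*13) - 14)² = (√(6 + 234) - 14)² = (√240 - 14)² = (4*√15 - 14)² = (-14 + 4*√15)²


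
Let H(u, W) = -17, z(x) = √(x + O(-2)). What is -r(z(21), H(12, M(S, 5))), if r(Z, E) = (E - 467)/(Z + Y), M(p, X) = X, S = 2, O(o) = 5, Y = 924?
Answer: 223608/426875 - 242*√26/426875 ≈ 0.52094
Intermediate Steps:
z(x) = √(5 + x) (z(x) = √(x + 5) = √(5 + x))
r(Z, E) = (-467 + E)/(924 + Z) (r(Z, E) = (E - 467)/(Z + 924) = (-467 + E)/(924 + Z))
-r(z(21), H(12, M(S, 5))) = -(-467 - 17)/(924 + √(5 + 21)) = -(-484)/(924 + √26) = 484/(924 + √26)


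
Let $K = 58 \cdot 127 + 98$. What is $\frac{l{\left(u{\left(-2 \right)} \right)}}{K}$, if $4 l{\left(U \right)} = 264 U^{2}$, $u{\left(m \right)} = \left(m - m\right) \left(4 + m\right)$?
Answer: $0$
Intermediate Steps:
$u{\left(m \right)} = 0$ ($u{\left(m \right)} = 0 \left(4 + m\right) = 0$)
$l{\left(U \right)} = 66 U^{2}$ ($l{\left(U \right)} = \frac{264 U^{2}}{4} = 66 U^{2}$)
$K = 7464$ ($K = 7366 + 98 = 7464$)
$\frac{l{\left(u{\left(-2 \right)} \right)}}{K} = \frac{66 \cdot 0^{2}}{7464} = 66 \cdot 0 \cdot \frac{1}{7464} = 0 \cdot \frac{1}{7464} = 0$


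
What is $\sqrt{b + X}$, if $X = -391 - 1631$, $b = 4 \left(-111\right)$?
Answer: $3 i \sqrt{274} \approx 49.659 i$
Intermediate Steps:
$b = -444$
$X = -2022$ ($X = -391 - 1631 = -2022$)
$\sqrt{b + X} = \sqrt{-444 - 2022} = \sqrt{-2466} = 3 i \sqrt{274}$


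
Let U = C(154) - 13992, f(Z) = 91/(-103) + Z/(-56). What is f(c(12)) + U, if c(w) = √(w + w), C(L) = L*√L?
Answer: -1441267/103 + 154*√154 - √6/28 ≈ -12082.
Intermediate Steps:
C(L) = L^(3/2)
c(w) = √2*√w (c(w) = √(2*w) = √2*√w)
f(Z) = -91/103 - Z/56 (f(Z) = 91*(-1/103) + Z*(-1/56) = -91/103 - Z/56)
U = -13992 + 154*√154 (U = 154^(3/2) - 13992 = 154*√154 - 13992 = -13992 + 154*√154 ≈ -12081.)
f(c(12)) + U = (-91/103 - √2*√12/56) + (-13992 + 154*√154) = (-91/103 - √2*2*√3/56) + (-13992 + 154*√154) = (-91/103 - √6/28) + (-13992 + 154*√154) = -1441267/103 + 154*√154 - √6/28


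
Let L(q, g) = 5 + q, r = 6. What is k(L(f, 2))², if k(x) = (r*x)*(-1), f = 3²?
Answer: 7056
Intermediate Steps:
f = 9
k(x) = -6*x (k(x) = (6*x)*(-1) = -6*x)
k(L(f, 2))² = (-6*(5 + 9))² = (-6*14)² = (-84)² = 7056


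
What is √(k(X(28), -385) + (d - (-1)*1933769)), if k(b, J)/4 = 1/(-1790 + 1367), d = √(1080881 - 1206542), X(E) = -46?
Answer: √(38445261301 + 19881*I*√125661)/141 ≈ 1390.6 + 0.12746*I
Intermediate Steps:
d = I*√125661 (d = √(-125661) = I*√125661 ≈ 354.49*I)
k(b, J) = -4/423 (k(b, J) = 4/(-1790 + 1367) = 4/(-423) = 4*(-1/423) = -4/423)
√(k(X(28), -385) + (d - (-1)*1933769)) = √(-4/423 + (I*√125661 - (-1)*1933769)) = √(-4/423 + (I*√125661 - 1*(-1933769))) = √(-4/423 + (I*√125661 + 1933769)) = √(-4/423 + (1933769 + I*√125661)) = √(817984283/423 + I*√125661)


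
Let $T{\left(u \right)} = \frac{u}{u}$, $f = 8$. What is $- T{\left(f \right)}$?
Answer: $-1$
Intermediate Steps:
$T{\left(u \right)} = 1$
$- T{\left(f \right)} = \left(-1\right) 1 = -1$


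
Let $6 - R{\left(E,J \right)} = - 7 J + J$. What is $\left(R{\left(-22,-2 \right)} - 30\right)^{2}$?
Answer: $1296$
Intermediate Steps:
$R{\left(E,J \right)} = 6 + 6 J$ ($R{\left(E,J \right)} = 6 - \left(- 7 J + J\right) = 6 - - 6 J = 6 + 6 J$)
$\left(R{\left(-22,-2 \right)} - 30\right)^{2} = \left(\left(6 + 6 \left(-2\right)\right) - 30\right)^{2} = \left(\left(6 - 12\right) - 30\right)^{2} = \left(-6 - 30\right)^{2} = \left(-36\right)^{2} = 1296$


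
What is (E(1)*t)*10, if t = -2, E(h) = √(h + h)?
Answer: -20*√2 ≈ -28.284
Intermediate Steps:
E(h) = √2*√h (E(h) = √(2*h) = √2*√h)
(E(1)*t)*10 = ((√2*√1)*(-2))*10 = ((√2*1)*(-2))*10 = (√2*(-2))*10 = -2*√2*10 = -20*√2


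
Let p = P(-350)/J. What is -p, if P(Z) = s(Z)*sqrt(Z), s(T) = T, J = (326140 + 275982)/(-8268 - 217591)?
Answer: -197626625*I*sqrt(14)/301061 ≈ -2456.1*I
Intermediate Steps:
J = -602122/225859 (J = 602122/(-225859) = 602122*(-1/225859) = -602122/225859 ≈ -2.6659)
P(Z) = Z**(3/2) (P(Z) = Z*sqrt(Z) = Z**(3/2))
p = 197626625*I*sqrt(14)/301061 (p = (-350)**(3/2)/(-602122/225859) = -1750*I*sqrt(14)*(-225859/602122) = 197626625*I*sqrt(14)/301061 ≈ 2456.1*I)
-p = -197626625*I*sqrt(14)/301061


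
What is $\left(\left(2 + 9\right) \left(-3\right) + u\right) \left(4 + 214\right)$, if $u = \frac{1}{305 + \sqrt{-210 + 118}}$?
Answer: $- \frac{669817208}{93117} - \frac{436 i \sqrt{23}}{93117} \approx -7193.3 - 0.022455 i$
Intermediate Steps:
$u = \frac{1}{305 + 2 i \sqrt{23}}$ ($u = \frac{1}{305 + \sqrt{-92}} = \frac{1}{305 + 2 i \sqrt{23}} \approx 0.0032755 - 0.00010301 i$)
$\left(\left(2 + 9\right) \left(-3\right) + u\right) \left(4 + 214\right) = \left(\left(2 + 9\right) \left(-3\right) + \left(\frac{305}{93117} - \frac{2 i \sqrt{23}}{93117}\right)\right) \left(4 + 214\right) = \left(11 \left(-3\right) + \left(\frac{305}{93117} - \frac{2 i \sqrt{23}}{93117}\right)\right) 218 = \left(-33 + \left(\frac{305}{93117} - \frac{2 i \sqrt{23}}{93117}\right)\right) 218 = \left(- \frac{3072556}{93117} - \frac{2 i \sqrt{23}}{93117}\right) 218 = - \frac{669817208}{93117} - \frac{436 i \sqrt{23}}{93117}$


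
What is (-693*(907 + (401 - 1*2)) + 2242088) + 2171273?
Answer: 3508303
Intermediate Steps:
(-693*(907 + (401 - 1*2)) + 2242088) + 2171273 = (-693*(907 + (401 - 2)) + 2242088) + 2171273 = (-693*(907 + 399) + 2242088) + 2171273 = (-693*1306 + 2242088) + 2171273 = (-905058 + 2242088) + 2171273 = 1337030 + 2171273 = 3508303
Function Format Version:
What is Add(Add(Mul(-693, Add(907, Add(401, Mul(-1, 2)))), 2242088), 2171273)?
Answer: 3508303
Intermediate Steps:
Add(Add(Mul(-693, Add(907, Add(401, Mul(-1, 2)))), 2242088), 2171273) = Add(Add(Mul(-693, Add(907, Add(401, -2))), 2242088), 2171273) = Add(Add(Mul(-693, Add(907, 399)), 2242088), 2171273) = Add(Add(Mul(-693, 1306), 2242088), 2171273) = Add(Add(-905058, 2242088), 2171273) = Add(1337030, 2171273) = 3508303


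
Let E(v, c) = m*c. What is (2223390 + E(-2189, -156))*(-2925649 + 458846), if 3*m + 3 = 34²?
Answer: -5336765481502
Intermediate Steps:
m = 1153/3 (m = -1 + (⅓)*34² = -1 + (⅓)*1156 = -1 + 1156/3 = 1153/3 ≈ 384.33)
E(v, c) = 1153*c/3
(2223390 + E(-2189, -156))*(-2925649 + 458846) = (2223390 + (1153/3)*(-156))*(-2925649 + 458846) = (2223390 - 59956)*(-2466803) = 2163434*(-2466803) = -5336765481502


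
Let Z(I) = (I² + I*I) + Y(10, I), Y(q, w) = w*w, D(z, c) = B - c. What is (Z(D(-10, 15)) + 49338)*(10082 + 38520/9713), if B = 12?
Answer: 4836041533890/9713 ≈ 4.9789e+8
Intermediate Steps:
D(z, c) = 12 - c
Y(q, w) = w²
Z(I) = 3*I² (Z(I) = (I² + I*I) + I² = (I² + I²) + I² = 2*I² + I² = 3*I²)
(Z(D(-10, 15)) + 49338)*(10082 + 38520/9713) = (3*(12 - 1*15)² + 49338)*(10082 + 38520/9713) = (3*(12 - 15)² + 49338)*(10082 + 38520*(1/9713)) = (3*(-3)² + 49338)*(10082 + 38520/9713) = (3*9 + 49338)*(97964986/9713) = (27 + 49338)*(97964986/9713) = 49365*(97964986/9713) = 4836041533890/9713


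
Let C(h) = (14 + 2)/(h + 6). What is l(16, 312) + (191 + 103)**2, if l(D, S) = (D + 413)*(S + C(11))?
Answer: 3751692/17 ≈ 2.2069e+5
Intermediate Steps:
C(h) = 16/(6 + h)
l(D, S) = (413 + D)*(16/17 + S) (l(D, S) = (D + 413)*(S + 16/(6 + 11)) = (413 + D)*(S + 16/17) = (413 + D)*(16/17 + S))
l(16, 312) + (191 + 103)**2 = (6608/17 + 413*312 + (16/17)*16 + 16*312) + (191 + 103)**2 = (6608/17 + 128856 + 256/17 + 4992) + 294**2 = 2282280/17 + 86436 = 3751692/17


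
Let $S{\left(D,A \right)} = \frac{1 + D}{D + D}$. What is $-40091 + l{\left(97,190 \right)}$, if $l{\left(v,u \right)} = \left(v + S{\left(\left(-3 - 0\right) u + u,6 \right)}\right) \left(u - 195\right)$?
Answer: $- \frac{6167931}{152} \approx -40579.0$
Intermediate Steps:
$S{\left(D,A \right)} = \frac{1 + D}{2 D}$
$l{\left(v,u \right)} = \left(-195 + u\right) \left(v - \frac{1 - 2 u}{4 u}\right)$ ($l{\left(v,u \right)} = \left(v + \frac{1 + \left(\left(-3 - 0\right) u + u\right)}{2 \left(\left(-3 - 0\right) u + u\right)}\right) \left(u - 195\right) = \left(v + \frac{1 + \left(\left(-3 + 0\right) u + u\right)}{2 \left(\left(-3 + 0\right) u + u\right)}\right) \left(-195 + u\right) = \left(v + \frac{1 + \left(- 3 u + u\right)}{2 \left(- 3 u + u\right)}\right) \left(-195 + u\right) = \left(v + \frac{1 - 2 u}{2 \left(- 2 u\right)}\right) \left(-195 + u\right) = \left(v + \frac{- \frac{1}{2 u} \left(1 - 2 u\right)}{2}\right) \left(-195 + u\right) = \left(v - \frac{1 - 2 u}{4 u}\right) \left(-195 + u\right) = \left(-195 + u\right) \left(v - \frac{1 - 2 u}{4 u}\right)$)
$-40091 + l{\left(97,190 \right)} = -40091 + \left(- \frac{391}{4} + \frac{1}{2} \cdot 190 - 18915 + \frac{195}{4 \cdot 190} + 190 \cdot 97\right) = -40091 + \left(- \frac{391}{4} + 95 - 18915 + \frac{195}{4} \cdot \frac{1}{190} + 18430\right) = -40091 + \left(- \frac{391}{4} + 95 - 18915 + \frac{39}{152} + 18430\right) = -40091 - \frac{74099}{152} = - \frac{6167931}{152}$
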